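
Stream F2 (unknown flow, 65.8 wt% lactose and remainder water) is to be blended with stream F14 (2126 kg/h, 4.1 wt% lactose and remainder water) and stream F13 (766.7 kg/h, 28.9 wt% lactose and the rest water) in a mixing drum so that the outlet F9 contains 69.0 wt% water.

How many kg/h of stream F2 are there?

Let F2 be the unknown flow. Total out = 2892.7 + F2.
water balance: 2584 + 0.342·F2 = 0.690·(2892.7 + F2)
(0.342 − 0.690)·F2 = 0.690×2892.7 − 2584 = -587.99
F2 = -587.99 / -0.348 = 1689.6 kg/h

1690 kg/h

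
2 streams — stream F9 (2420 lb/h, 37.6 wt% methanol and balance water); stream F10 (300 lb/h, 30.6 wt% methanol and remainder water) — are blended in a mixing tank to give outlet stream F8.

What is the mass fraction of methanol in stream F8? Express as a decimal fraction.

Total flow out = 2420 + 300 = 2720 lb/h.
methanol in = 2420×0.376 + 300×0.306 = 1001.7 lb/h.
methanol mass fraction in F8 = 1001.7/2720 = 0.3683.

0.3683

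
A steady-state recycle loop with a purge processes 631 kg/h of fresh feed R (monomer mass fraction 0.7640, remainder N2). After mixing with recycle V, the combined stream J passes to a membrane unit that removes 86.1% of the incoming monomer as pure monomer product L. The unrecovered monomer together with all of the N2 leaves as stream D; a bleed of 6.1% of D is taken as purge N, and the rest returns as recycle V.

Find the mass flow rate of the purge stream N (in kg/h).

N2 enters only via R and leaves only via the purge: 631×0.236 = 0.061×(N2 in D), and the membrane unit passes all N2, so N2 in J = N2 in D = 2441.2 kg/h.
monomer in J: m_A = 631×0.764 + (1−0.061)·(1−0.861)·m_A, so m_A = 482.08/0.8695 = 554.45 kg/h.
D = (1−0.861)×554.45 + 2441.2 = 2518.3 kg/h.
Purge N = 0.061×2518.3 = 153.62 kg/h.

153.6 kg/h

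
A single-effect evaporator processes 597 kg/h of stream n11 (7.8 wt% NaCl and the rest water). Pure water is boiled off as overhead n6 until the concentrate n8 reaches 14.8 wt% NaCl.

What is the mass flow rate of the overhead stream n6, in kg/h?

NaCl is conserved: 597×0.078 = 46.566 kg/h all reports to the concentrate.
Concentrate = 46.566/(target fraction) = 314.64 kg/h.
Overhead = 597 − 314.64 = 282.36 kg/h.

282.4 kg/h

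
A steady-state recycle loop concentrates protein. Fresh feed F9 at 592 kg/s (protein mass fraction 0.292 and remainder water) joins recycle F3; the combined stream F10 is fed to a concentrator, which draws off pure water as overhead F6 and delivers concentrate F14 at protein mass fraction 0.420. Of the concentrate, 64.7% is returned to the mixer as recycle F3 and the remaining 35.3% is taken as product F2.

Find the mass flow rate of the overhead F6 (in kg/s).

180.4 kg/s

Overall protein balance (none leaves overhead): protein in fresh feed = protein in product, i.e. 592×0.292 = (1−0.647)·F14·0.420.
F14 = 172.86/(0.420×0.353) = 1166 kg/s.
Recycle F3 = 0.647×1166 = 754.37 kg/s.
Combined feed F10 = 592 + 754.37 = 1346.4 kg/s.
Overhead F6 = F10 − F14 = 1346.4 − 1166 = 180.42 kg/s.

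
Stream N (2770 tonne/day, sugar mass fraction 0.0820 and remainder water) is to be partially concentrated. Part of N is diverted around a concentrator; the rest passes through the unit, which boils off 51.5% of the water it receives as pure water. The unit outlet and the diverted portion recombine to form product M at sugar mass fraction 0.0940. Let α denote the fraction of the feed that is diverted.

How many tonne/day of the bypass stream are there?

2022 tonne/day

All 2770×0.082 = 227.14 tonne/day of sugar reaches M, so M = 227.14/0.094 = 2416.4 tonne/day and vapour = 353.62 tonne/day.
The evaporator receives (1−α)·2770 of feed at 0.918 water and removes 0.515 of that water:
0.515×0.918×(1−α)×2770 = 353.62
(1−α) = 353.62/1309.6 = 0.2700;  α = 0.7300.
Bypass flow = 0.7300×2770 = 2022 tonne/day.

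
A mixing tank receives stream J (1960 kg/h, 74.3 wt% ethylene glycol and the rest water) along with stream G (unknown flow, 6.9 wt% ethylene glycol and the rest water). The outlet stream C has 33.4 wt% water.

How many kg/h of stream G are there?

252.8 kg/h

Let G be the unknown flow. Total out = 1960 + G.
water balance: 503.72 + 0.931·G = 0.334·(1960 + G)
(0.931 − 0.334)·G = 0.334×1960 − 503.72 = 150.92
G = 150.92 / 0.597 = 252.8 kg/h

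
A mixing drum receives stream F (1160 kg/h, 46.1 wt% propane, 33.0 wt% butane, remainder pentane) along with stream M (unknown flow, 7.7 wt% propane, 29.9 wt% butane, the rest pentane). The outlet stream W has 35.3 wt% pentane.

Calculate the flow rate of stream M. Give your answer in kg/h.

616.4 kg/h

Let M be the unknown flow. Total out = 1160 + M.
pentane balance: 242.44 + 0.624·M = 0.353·(1160 + M)
(0.624 − 0.353)·M = 0.353×1160 − 242.44 = 167.04
M = 167.04 / 0.271 = 616.38 kg/h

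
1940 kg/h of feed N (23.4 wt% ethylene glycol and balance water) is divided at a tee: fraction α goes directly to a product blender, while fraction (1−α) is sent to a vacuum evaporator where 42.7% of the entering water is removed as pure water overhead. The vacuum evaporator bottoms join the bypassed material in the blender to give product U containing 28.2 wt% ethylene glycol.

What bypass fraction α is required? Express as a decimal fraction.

All 1940×0.234 = 453.96 kg/h of ethylene glycol reaches U, so U = 453.96/0.282 = 1609.8 kg/h and vapour = 330.21 kg/h.
The evaporator receives (1−α)·1940 of feed at 0.766 water and removes 0.427 of that water:
0.427×0.766×(1−α)×1940 = 330.21
(1−α) = 330.21/634.54 = 0.5204;  α = 0.4796.

0.480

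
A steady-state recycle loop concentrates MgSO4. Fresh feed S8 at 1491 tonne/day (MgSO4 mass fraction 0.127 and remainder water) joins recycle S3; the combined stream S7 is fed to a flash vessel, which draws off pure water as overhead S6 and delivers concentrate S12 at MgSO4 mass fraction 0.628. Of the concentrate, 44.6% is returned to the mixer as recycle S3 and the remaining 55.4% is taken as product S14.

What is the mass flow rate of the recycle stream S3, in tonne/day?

Overall MgSO4 balance (none leaves overhead): MgSO4 in fresh feed = MgSO4 in product, i.e. 1491×0.127 = (1−0.446)·S12·0.628.
S12 = 189.36/(0.628×0.554) = 544.27 tonne/day.
Recycle S3 = 0.446×544.27 = 242.74 tonne/day.

242.7 tonne/day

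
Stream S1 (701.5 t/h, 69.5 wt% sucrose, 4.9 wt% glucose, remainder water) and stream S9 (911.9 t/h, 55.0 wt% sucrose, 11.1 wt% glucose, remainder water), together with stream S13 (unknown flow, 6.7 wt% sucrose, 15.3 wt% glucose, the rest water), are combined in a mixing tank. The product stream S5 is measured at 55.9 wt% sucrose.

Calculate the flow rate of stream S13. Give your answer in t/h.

Let S13 be the unknown flow. Total out = 1613.4 + S13.
sucrose balance: 989.09 + 0.067·S13 = 0.559·(1613.4 + S13)
(0.067 − 0.559)·S13 = 0.559×1613.4 − 989.09 = -87.197
S13 = -87.197 / -0.492 = 177.23 t/h

177.2 t/h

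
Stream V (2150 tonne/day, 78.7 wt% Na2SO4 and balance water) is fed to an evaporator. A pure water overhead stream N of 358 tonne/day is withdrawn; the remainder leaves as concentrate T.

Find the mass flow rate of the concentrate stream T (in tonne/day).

1792 tonne/day

Concentrate = 2150 − 358 = 1792 tonne/day.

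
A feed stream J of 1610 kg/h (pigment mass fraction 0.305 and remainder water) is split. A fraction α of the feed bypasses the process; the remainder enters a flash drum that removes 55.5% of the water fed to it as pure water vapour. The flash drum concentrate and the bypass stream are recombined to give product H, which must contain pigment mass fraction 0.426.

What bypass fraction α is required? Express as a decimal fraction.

0.264

All 1610×0.305 = 491.05 kg/h of pigment reaches H, so H = 491.05/0.426 = 1152.7 kg/h and vapour = 457.3 kg/h.
The evaporator receives (1−α)·1610 of feed at 0.695 water and removes 0.555 of that water:
0.555×0.695×(1−α)×1610 = 457.3
(1−α) = 457.3/621.02 = 0.7364;  α = 0.2636.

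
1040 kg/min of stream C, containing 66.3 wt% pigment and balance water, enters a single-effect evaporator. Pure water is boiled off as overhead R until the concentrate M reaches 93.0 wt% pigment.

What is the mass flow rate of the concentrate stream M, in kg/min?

pigment is conserved: 1040×0.663 = 689.52 kg/min all reports to the concentrate.
Concentrate = 689.52/(target fraction) = 741.42 kg/min.

741.4 kg/min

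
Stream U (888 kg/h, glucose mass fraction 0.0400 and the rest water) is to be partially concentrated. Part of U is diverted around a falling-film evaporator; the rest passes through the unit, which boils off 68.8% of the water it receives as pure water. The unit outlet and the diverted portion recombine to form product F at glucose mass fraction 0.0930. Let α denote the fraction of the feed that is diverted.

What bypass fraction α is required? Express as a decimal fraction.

All 888×0.040 = 35.52 kg/h of glucose reaches F, so F = 35.52/0.093 = 381.94 kg/h and vapour = 506.06 kg/h.
The evaporator receives (1−α)·888 of feed at 0.960 water and removes 0.688 of that water:
0.688×0.960×(1−α)×888 = 506.06
(1−α) = 506.06/586.51 = 0.8628;  α = 0.1372.

0.137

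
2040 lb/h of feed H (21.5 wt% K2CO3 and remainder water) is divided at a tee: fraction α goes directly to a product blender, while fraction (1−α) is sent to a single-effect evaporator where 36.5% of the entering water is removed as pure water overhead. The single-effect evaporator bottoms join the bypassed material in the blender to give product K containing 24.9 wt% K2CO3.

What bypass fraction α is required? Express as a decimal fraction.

0.523

All 2040×0.215 = 438.6 lb/h of K2CO3 reaches K, so K = 438.6/0.249 = 1761.4 lb/h and vapour = 278.55 lb/h.
The evaporator receives (1−α)·2040 of feed at 0.785 water and removes 0.365 of that water:
0.365×0.785×(1−α)×2040 = 278.55
(1−α) = 278.55/584.51 = 0.4766;  α = 0.5234.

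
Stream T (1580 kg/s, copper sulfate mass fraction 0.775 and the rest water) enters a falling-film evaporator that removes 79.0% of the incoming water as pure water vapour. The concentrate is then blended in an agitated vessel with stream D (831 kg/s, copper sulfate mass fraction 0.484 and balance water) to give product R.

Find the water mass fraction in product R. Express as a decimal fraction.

Vapour removed = 0.790×0.225×1580 = 280.85 kg/s; concentrate = 1299.2 kg/s.
water reaching the mixer = 74.655 (from concentrate) + 831×0.516 = 503.45 kg/s.
Product flow = 1299.2 + 831 = 2130.2 kg/s; water fraction = 0.236.

0.236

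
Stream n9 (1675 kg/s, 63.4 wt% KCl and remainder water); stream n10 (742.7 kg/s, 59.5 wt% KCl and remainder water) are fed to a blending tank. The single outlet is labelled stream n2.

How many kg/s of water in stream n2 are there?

913.8 kg/s

water out = water in = 1675×0.366 + 742.7×0.405 = 913.84 kg/s.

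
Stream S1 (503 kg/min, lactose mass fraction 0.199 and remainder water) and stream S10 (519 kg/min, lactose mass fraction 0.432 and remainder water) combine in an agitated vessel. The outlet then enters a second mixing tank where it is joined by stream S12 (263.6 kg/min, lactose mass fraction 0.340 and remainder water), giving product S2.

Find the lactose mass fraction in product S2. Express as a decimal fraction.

0.322

Overall, product flow = 1285.6 kg/min.
lactose in = 503×0.199 + 519×0.432 + 263.6×0.340 = 413.93 kg/min.
lactose fraction in S2 = 0.322.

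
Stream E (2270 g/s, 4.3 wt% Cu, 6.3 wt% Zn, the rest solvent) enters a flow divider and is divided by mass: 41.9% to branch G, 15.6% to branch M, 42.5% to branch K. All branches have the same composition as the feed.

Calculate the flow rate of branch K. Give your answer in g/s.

Branch K flow = 0.425×2270 = 964.75 g/s.

964.8 g/s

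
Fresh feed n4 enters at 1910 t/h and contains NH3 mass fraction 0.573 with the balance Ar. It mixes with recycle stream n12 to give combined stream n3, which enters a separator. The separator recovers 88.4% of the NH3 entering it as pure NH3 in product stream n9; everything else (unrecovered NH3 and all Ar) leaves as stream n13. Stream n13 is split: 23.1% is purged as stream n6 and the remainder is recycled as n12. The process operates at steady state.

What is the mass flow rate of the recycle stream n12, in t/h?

2822 t/h

Ar enters only via n4 and leaves only via the purge: 1910×0.427 = 0.231×(Ar in n13), and the separator passes all Ar, so Ar in n3 = Ar in n13 = 3530.6 t/h.
NH3 in n3: m_A = 1910×0.573 + (1−0.231)·(1−0.884)·m_A, so m_A = 1094.4/0.9108 = 1201.6 t/h.
n13 = (1−0.884)×1201.6 + 3530.6 = 3670 t/h.
Recycle n12 = (1−0.231)×3670 = 2822.2 t/h.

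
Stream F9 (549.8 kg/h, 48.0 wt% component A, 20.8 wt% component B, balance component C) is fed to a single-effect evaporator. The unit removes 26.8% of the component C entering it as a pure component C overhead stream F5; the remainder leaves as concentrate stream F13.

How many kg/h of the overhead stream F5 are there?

component C entering = 549.8×0.312 = 171.54 kg/h; overhead removed = 0.268×171.54 = 45.972 kg/h.

45.97 kg/h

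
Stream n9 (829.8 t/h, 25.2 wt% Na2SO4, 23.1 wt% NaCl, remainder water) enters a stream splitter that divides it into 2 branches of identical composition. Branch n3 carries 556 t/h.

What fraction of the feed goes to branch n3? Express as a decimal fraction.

Fraction to n3 = 556/829.8 = 0.6700.

0.670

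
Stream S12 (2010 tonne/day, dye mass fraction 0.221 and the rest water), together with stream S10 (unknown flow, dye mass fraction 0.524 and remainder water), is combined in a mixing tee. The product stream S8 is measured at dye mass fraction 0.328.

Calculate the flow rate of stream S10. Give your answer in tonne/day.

Let S10 be the unknown flow. Total out = 2010 + S10.
dye balance: 444.21 + 0.524·S10 = 0.328·(2010 + S10)
(0.524 − 0.328)·S10 = 0.328×2010 − 444.21 = 215.07
S10 = 215.07 / 0.196 = 1097.3 tonne/day

1097 tonne/day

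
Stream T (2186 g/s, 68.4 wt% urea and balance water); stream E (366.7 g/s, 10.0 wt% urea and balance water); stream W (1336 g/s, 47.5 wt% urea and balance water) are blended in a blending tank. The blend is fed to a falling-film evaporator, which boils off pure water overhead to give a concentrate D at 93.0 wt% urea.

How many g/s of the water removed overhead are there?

urea entering = 2186×0.684 + 366.7×0.100 + 1336×0.475 = 2166.5 g/s.
All urea reports to D, so D = 2166.5/0.930 = 2329.6 g/s.
Total feed = 3888.7 g/s; overhead = 3888.7 − 2329.6 = 1559.1 g/s.

1559 g/s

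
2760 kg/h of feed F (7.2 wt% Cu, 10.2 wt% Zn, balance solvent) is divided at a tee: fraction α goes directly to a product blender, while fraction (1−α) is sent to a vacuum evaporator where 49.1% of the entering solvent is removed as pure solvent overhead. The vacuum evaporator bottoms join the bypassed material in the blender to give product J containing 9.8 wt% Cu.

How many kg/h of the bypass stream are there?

954.5 kg/h

All 2760×0.072 = 198.72 kg/h of Cu reaches J, so J = 198.72/0.098 = 2027.8 kg/h and vapour = 732.24 kg/h.
The evaporator receives (1−α)·2760 of feed at 0.826 solvent and removes 0.491 of that solvent:
0.491×0.826×(1−α)×2760 = 732.24
(1−α) = 732.24/1119.4 = 0.6542;  α = 0.3458.
Bypass flow = 0.3458×2760 = 954.51 kg/h.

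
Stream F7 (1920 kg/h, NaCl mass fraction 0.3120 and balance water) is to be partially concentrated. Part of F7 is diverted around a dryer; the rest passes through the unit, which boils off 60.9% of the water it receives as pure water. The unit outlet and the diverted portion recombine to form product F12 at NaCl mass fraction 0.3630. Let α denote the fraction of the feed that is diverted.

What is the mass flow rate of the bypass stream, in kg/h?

All 1920×0.312 = 599.04 kg/h of NaCl reaches F12, so F12 = 599.04/0.363 = 1650.2 kg/h and vapour = 269.75 kg/h.
The evaporator receives (1−α)·1920 of feed at 0.688 water and removes 0.609 of that water:
0.609×0.688×(1−α)×1920 = 269.75
(1−α) = 269.75/804.46 = 0.3353;  α = 0.6647.
Bypass flow = 0.6647×1920 = 1276.2 kg/h.

1276 kg/h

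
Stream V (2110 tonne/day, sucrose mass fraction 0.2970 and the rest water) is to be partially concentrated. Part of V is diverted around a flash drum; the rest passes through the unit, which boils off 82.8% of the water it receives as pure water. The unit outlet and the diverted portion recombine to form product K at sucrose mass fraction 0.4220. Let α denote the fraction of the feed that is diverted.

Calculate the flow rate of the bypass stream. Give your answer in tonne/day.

All 2110×0.297 = 626.67 tonne/day of sucrose reaches K, so K = 626.67/0.422 = 1485 tonne/day and vapour = 625 tonne/day.
The evaporator receives (1−α)·2110 of feed at 0.703 water and removes 0.828 of that water:
0.828×0.703×(1−α)×2110 = 625
(1−α) = 625/1228.2 = 0.5089;  α = 0.4911.
Bypass flow = 0.4911×2110 = 1036.3 tonne/day.

1036 tonne/day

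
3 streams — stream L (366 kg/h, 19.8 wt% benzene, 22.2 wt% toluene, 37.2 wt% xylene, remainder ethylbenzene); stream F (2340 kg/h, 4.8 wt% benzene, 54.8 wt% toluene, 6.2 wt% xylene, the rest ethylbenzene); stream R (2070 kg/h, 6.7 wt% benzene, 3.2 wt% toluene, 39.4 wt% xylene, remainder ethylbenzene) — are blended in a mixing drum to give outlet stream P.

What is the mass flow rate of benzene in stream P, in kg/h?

benzene out = benzene in = 366×0.198 + 2340×0.048 + 2070×0.067 = 323.48 kg/h.

323.5 kg/h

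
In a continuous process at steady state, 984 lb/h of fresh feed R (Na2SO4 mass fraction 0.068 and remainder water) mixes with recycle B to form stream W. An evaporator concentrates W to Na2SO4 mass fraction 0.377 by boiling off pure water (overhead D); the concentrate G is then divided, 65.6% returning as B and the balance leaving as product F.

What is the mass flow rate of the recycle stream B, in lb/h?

Overall Na2SO4 balance (none leaves overhead): Na2SO4 in fresh feed = Na2SO4 in product, i.e. 984×0.068 = (1−0.656)·G·0.377.
G = 66.912/(0.377×0.344) = 515.95 lb/h.
Recycle B = 0.656×515.95 = 338.46 lb/h.

338.5 lb/h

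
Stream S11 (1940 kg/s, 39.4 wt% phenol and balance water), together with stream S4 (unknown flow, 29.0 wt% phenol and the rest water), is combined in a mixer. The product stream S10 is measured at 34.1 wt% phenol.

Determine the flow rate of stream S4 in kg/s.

2016 kg/s

Let S4 be the unknown flow. Total out = 1940 + S4.
phenol balance: 764.36 + 0.290·S4 = 0.341·(1940 + S4)
(0.290 − 0.341)·S4 = 0.341×1940 − 764.36 = -102.82
S4 = -102.82 / -0.051 = 2016.1 kg/s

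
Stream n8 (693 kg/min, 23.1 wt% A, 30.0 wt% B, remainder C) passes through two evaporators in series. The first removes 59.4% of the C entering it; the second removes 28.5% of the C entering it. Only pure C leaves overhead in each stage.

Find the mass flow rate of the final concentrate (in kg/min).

C in feed = 693×0.469 = 325.02 kg/min.
After stage 1: C left = (1−0.594)×325.02 = 131.96; stream total = 499.94 kg/min.
After stage 2: C left = (1−0.285)×131.96 = 94.349; final concentrate = 462.33 kg/min.

462.3 kg/min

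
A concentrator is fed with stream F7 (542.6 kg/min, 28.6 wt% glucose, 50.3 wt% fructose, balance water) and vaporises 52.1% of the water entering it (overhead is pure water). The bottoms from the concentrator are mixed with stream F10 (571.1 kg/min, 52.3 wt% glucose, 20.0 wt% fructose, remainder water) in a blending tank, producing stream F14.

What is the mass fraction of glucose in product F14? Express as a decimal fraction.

Vapour removed = 0.521×0.211×542.6 = 59.649 kg/min; concentrate = 482.95 kg/min.
glucose reaching the mixer = 155.18 (from concentrate) + 571.1×0.523 = 453.87 kg/min.
Product flow = 482.95 + 571.1 = 1054.1 kg/min; glucose fraction = 0.431.

0.431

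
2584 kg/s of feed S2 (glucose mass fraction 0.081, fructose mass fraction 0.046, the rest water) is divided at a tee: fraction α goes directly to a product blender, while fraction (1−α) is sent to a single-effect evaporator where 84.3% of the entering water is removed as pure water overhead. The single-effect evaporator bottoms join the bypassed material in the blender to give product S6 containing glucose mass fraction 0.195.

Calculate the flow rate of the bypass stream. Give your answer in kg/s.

All 2584×0.081 = 209.3 kg/s of glucose reaches S6, so S6 = 209.3/0.195 = 1073.4 kg/s and vapour = 1510.6 kg/s.
The evaporator receives (1−α)·2584 of feed at 0.873 water and removes 0.843 of that water:
0.843×0.873×(1−α)×2584 = 1510.6
(1−α) = 1510.6/1901.7 = 0.7944;  α = 0.2056.
Bypass flow = 0.2056×2584 = 531.32 kg/s.

531.3 kg/s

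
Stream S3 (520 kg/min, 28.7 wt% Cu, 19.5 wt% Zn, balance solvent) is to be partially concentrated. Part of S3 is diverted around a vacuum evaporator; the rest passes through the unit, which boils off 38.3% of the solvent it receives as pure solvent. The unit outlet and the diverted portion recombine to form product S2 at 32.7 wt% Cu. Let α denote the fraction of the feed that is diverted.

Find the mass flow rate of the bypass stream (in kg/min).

All 520×0.287 = 149.24 kg/min of Cu reaches S2, so S2 = 149.24/0.327 = 456.39 kg/min and vapour = 63.609 kg/min.
The evaporator receives (1−α)·520 of feed at 0.518 solvent and removes 0.383 of that solvent:
0.383×0.518×(1−α)×520 = 63.609
(1−α) = 63.609/103.16 = 0.6166;  α = 0.3834.
Bypass flow = 0.3834×520 = 199.38 kg/min.

199.4 kg/min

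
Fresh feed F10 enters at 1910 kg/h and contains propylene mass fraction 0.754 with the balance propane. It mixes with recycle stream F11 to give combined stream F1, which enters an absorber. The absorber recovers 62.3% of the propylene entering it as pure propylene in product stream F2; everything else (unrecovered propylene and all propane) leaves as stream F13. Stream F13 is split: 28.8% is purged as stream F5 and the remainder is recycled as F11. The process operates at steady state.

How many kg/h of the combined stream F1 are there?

3600 kg/h

propane enters only via F10 and leaves only via the purge: 1910×0.246 = 0.288×(propane in F13), and the absorber passes all propane, so propane in F1 = propane in F13 = 1631.5 kg/h.
propylene in F1: m_A = 1910×0.754 + (1−0.288)·(1−0.623)·m_A, so m_A = 1440.1/0.7316 = 1968.5 kg/h.
F1 = 1968.5 + 1631.5 = 3600 kg/h.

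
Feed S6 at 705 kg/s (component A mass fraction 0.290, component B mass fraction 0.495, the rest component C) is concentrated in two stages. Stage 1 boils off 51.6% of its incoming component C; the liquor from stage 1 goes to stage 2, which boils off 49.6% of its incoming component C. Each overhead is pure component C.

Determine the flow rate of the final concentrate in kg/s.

component C in feed = 705×0.215 = 151.57 kg/s.
After stage 1: component C left = (1−0.516)×151.57 = 73.362; stream total = 626.79 kg/s.
After stage 2: component C left = (1−0.496)×73.362 = 36.975; final concentrate = 590.4 kg/s.

590.4 kg/s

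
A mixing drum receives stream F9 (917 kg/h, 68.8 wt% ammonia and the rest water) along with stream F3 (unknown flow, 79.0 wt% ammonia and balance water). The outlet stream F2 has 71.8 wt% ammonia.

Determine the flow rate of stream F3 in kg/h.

Let F3 be the unknown flow. Total out = 917 + F3.
ammonia balance: 630.9 + 0.790·F3 = 0.718·(917 + F3)
(0.790 − 0.718)·F3 = 0.718×917 − 630.9 = 27.51
F3 = 27.51 / 0.072 = 382.08 kg/h

382.1 kg/h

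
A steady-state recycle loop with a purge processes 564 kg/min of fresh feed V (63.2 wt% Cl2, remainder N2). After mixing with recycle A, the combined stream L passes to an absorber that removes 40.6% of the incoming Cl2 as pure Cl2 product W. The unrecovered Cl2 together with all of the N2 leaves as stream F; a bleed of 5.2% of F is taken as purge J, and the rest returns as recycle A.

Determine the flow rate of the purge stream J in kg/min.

232.8 kg/min

N2 enters only via V and leaves only via the purge: 564×0.368 = 0.052×(N2 in F), and the absorber passes all N2, so N2 in L = N2 in F = 3991.4 kg/min.
Cl2 in L: m_A = 564×0.632 + (1−0.052)·(1−0.406)·m_A, so m_A = 356.45/0.4369 = 815.88 kg/min.
F = (1−0.406)×815.88 + 3991.4 = 4476 kg/min.
Purge J = 0.052×4476 = 232.75 kg/min.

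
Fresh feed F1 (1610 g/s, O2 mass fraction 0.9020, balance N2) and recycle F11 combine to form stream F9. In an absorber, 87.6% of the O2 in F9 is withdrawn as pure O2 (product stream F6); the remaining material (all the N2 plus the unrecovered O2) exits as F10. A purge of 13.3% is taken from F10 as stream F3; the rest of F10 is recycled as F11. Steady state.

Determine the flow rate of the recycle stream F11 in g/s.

N2 enters only via F1 and leaves only via the purge: 1610×0.098 = 0.133×(N2 in F10), and the absorber passes all N2, so N2 in F9 = N2 in F10 = 1186.3 g/s.
O2 in F9: m_A = 1610×0.902 + (1−0.133)·(1−0.876)·m_A, so m_A = 1452.2/0.8925 = 1627.2 g/s.
F10 = (1−0.876)×1627.2 + 1186.3 = 1388.1 g/s.
Recycle F11 = (1−0.133)×1388.1 = 1203.5 g/s.

1203 g/s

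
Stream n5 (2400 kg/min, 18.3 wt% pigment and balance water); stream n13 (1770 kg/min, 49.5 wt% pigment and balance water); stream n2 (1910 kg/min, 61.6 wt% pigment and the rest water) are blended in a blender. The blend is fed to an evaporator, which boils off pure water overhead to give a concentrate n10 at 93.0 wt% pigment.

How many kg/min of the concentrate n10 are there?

pigment entering = 2400×0.183 + 1770×0.495 + 1910×0.616 = 2491.9 kg/min.
All pigment reports to n10, so n10 = 2491.9/0.930 = 2679.5 kg/min.

2679 kg/min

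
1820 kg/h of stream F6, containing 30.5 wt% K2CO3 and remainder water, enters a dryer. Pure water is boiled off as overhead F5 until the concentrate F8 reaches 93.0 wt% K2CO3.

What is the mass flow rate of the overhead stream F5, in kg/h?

1223 kg/h

K2CO3 is conserved: 1820×0.305 = 555.1 kg/h all reports to the concentrate.
Concentrate = 555.1/(target fraction) = 596.88 kg/h.
Overhead = 1820 − 596.88 = 1223.1 kg/h.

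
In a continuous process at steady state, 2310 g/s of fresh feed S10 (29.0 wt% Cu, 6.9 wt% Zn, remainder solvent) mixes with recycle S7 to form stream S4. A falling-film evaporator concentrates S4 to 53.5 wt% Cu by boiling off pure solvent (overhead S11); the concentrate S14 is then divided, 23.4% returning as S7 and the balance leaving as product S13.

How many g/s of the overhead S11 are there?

1058 g/s

Overall Cu balance (none leaves overhead): Cu in fresh feed = Cu in product, i.e. 2310×0.290 = (1−0.234)·S14·0.535.
S14 = 669.9/(0.535×0.766) = 1634.7 g/s.
Recycle S7 = 0.234×1634.7 = 382.51 g/s.
Combined feed S4 = 2310 + 382.51 = 2692.5 g/s.
Overhead S11 = S4 − S14 = 2692.5 − 1634.7 = 1057.9 g/s.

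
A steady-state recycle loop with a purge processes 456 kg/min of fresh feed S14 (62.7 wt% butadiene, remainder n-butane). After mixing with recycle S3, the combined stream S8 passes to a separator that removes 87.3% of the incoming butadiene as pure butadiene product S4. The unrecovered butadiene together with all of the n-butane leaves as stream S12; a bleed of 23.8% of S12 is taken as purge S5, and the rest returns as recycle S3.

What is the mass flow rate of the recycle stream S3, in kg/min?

575.2 kg/min

n-butane enters only via S14 and leaves only via the purge: 456×0.373 = 0.238×(n-butane in S12), and the separator passes all n-butane, so n-butane in S8 = n-butane in S12 = 714.66 kg/min.
butadiene in S8: m_A = 456×0.627 + (1−0.238)·(1−0.873)·m_A, so m_A = 285.91/0.9032 = 316.55 kg/min.
S12 = (1−0.873)×316.55 + 714.66 = 754.86 kg/min.
Recycle S3 = (1−0.238)×754.86 = 575.2 kg/min.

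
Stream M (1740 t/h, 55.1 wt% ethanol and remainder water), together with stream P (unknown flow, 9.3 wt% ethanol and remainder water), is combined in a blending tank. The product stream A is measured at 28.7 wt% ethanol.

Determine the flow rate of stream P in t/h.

Let P be the unknown flow. Total out = 1740 + P.
ethanol balance: 958.74 + 0.093·P = 0.287·(1740 + P)
(0.093 − 0.287)·P = 0.287×1740 − 958.74 = -459.36
P = -459.36 / -0.194 = 2367.8 t/h

2368 t/h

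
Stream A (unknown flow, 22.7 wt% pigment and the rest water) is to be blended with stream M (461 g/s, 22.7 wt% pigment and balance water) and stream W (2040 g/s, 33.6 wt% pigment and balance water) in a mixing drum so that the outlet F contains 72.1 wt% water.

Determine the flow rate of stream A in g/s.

Let A be the unknown flow. Total out = 2501 + A.
water balance: 1710.9 + 0.773·A = 0.721·(2501 + A)
(0.773 − 0.721)·A = 0.721×2501 − 1710.9 = 92.308
A = 92.308 / 0.052 = 1775.2 g/s

1775 g/s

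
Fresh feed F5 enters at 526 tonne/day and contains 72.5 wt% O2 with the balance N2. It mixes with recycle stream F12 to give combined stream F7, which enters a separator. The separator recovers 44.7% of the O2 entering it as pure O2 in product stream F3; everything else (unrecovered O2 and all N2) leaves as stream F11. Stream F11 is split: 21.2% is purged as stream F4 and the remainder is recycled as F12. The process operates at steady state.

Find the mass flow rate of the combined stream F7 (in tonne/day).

1358 tonne/day

N2 enters only via F5 and leaves only via the purge: 526×0.275 = 0.212×(N2 in F11), and the separator passes all N2, so N2 in F7 = N2 in F11 = 682.31 tonne/day.
O2 in F7: m_A = 526×0.725 + (1−0.212)·(1−0.447)·m_A, so m_A = 381.35/0.5642 = 675.87 tonne/day.
F7 = 675.87 + 682.31 = 1358.2 tonne/day.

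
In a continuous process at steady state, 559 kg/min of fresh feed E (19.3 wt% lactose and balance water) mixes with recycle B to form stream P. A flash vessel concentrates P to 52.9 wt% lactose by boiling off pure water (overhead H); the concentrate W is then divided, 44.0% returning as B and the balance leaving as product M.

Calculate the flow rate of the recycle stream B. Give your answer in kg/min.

Overall lactose balance (none leaves overhead): lactose in fresh feed = lactose in product, i.e. 559×0.193 = (1−0.440)·W·0.529.
W = 107.89/(0.529×0.560) = 364.19 kg/min.
Recycle B = 0.440×364.19 = 160.24 kg/min.

160.2 kg/min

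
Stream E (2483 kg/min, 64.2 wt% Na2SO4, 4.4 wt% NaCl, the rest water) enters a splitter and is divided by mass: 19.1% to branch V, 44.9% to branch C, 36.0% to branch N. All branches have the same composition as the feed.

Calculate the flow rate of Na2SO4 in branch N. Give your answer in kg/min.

573.9 kg/min

Branch N total = 0.360×2483 = 893.88 kg/min.
Na2SO4 in N = 0.642×893.88 = 573.87 kg/min.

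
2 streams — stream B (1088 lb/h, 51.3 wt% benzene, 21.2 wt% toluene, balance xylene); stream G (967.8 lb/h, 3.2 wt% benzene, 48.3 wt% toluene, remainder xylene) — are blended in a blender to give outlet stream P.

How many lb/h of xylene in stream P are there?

768.6 lb/h

xylene out = xylene in = 1088×0.275 + 967.8×0.485 = 768.58 lb/h.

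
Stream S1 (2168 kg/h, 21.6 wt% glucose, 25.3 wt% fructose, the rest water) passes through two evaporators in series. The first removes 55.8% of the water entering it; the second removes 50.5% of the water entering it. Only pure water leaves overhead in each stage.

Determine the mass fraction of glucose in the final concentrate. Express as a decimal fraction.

0.369

water in feed = 2168×0.531 = 1151.2 kg/h.
After stage 1: water left = (1−0.558)×1151.2 = 508.83; stream total = 1525.6 kg/h.
After stage 2: water left = (1−0.505)×508.83 = 251.87; final concentrate = 1268.7 kg/h.
glucose fraction = 468.29/1268.7 = 0.369.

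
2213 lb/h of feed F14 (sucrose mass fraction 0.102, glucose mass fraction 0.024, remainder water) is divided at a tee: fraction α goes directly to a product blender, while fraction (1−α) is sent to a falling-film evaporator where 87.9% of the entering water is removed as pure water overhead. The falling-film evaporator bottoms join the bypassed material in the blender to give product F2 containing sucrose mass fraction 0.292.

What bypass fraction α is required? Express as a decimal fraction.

All 2213×0.102 = 225.73 lb/h of sucrose reaches F2, so F2 = 225.73/0.292 = 773.03 lb/h and vapour = 1440 lb/h.
The evaporator receives (1−α)·2213 of feed at 0.874 water and removes 0.879 of that water:
0.879×0.874×(1−α)×2213 = 1440
(1−α) = 1440/1700.1 = 0.8470;  α = 0.1530.

0.153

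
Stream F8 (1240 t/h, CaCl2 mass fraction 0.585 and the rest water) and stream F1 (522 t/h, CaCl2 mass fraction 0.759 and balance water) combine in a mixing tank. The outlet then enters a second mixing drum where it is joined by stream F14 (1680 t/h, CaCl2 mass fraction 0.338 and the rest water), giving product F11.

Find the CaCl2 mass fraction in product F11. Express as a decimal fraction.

Overall, product flow = 3442 t/h.
CaCl2 in = 1240×0.585 + 522×0.759 + 1680×0.338 = 1689.4 t/h.
CaCl2 fraction in F11 = 0.491.

0.491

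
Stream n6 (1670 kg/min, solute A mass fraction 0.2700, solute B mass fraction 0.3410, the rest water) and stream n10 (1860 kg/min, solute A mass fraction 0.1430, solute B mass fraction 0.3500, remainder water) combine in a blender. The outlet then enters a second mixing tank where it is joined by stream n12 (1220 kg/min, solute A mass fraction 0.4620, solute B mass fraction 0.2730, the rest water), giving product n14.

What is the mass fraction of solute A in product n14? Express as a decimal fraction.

0.2696

Overall, product flow = 4750 kg/min.
solute A in = 1670×0.270 + 1860×0.143 + 1220×0.462 = 1280.5 kg/min.
solute A fraction in n14 = 0.2696.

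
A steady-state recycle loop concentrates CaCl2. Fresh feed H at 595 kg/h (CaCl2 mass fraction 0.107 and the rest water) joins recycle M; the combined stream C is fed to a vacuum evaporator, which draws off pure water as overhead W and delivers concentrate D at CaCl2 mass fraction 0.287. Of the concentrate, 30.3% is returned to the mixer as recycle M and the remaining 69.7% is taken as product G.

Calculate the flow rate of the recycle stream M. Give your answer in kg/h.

96.43 kg/h

Overall CaCl2 balance (none leaves overhead): CaCl2 in fresh feed = CaCl2 in product, i.e. 595×0.107 = (1−0.303)·D·0.287.
D = 63.665/(0.287×0.697) = 318.26 kg/h.
Recycle M = 0.303×318.26 = 96.434 kg/h.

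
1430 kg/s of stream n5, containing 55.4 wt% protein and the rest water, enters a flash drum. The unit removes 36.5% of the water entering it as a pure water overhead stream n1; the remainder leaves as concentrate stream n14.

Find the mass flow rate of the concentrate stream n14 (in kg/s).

water entering = 1430×0.446 = 637.78 kg/s; overhead removed = 0.365×637.78 = 232.79 kg/s.
Concentrate = 1430 − 232.79 = 1197.2 kg/s.

1197 kg/s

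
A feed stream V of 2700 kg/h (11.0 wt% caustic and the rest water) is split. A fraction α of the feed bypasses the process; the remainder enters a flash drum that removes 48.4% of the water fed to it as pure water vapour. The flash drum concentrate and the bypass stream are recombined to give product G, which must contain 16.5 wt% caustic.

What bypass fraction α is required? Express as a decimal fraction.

All 2700×0.110 = 297 kg/h of caustic reaches G, so G = 297/0.165 = 1800 kg/h and vapour = 900 kg/h.
The evaporator receives (1−α)·2700 of feed at 0.890 water and removes 0.484 of that water:
0.484×0.890×(1−α)×2700 = 900
(1−α) = 900/1163.1 = 0.7738;  α = 0.2262.

0.226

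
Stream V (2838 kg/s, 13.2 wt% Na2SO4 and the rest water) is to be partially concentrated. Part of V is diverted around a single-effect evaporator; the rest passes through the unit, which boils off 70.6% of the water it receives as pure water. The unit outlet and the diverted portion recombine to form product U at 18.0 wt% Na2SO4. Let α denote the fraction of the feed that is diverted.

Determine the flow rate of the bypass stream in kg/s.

1603 kg/s

All 2838×0.132 = 374.62 kg/s of Na2SO4 reaches U, so U = 374.62/0.180 = 2081.2 kg/s and vapour = 756.8 kg/s.
The evaporator receives (1−α)·2838 of feed at 0.868 water and removes 0.706 of that water:
0.706×0.868×(1−α)×2838 = 756.8
(1−α) = 756.8/1739.1 = 0.4352;  α = 0.5648.
Bypass flow = 0.5648×2838 = 1603 kg/s.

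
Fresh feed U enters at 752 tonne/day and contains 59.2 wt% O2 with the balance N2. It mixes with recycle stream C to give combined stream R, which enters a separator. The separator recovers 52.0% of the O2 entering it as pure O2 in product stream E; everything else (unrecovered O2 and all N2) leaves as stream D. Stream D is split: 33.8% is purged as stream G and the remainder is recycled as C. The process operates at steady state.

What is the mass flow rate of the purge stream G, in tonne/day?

412.7 tonne/day

N2 enters only via U and leaves only via the purge: 752×0.408 = 0.338×(N2 in D), and the separator passes all N2, so N2 in R = N2 in D = 907.74 tonne/day.
O2 in R: m_A = 752×0.592 + (1−0.338)·(1−0.520)·m_A, so m_A = 445.18/0.6822 = 652.53 tonne/day.
D = (1−0.520)×652.53 + 907.74 = 1221 tonne/day.
Purge G = 0.338×1221 = 412.68 tonne/day.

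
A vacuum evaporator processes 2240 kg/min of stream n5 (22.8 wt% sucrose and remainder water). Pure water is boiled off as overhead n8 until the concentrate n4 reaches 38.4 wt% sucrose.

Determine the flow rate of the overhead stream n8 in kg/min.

sucrose is conserved: 2240×0.228 = 510.72 kg/min all reports to the concentrate.
Concentrate = 510.72/(target fraction) = 1330 kg/min.
Overhead = 2240 − 1330 = 910 kg/min.

910 kg/min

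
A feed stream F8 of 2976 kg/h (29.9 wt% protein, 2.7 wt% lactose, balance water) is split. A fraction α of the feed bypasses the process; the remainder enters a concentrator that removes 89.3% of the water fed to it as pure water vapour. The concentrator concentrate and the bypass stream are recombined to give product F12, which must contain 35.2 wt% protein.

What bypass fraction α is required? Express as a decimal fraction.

All 2976×0.299 = 889.82 kg/h of protein reaches F12, so F12 = 889.82/0.352 = 2527.9 kg/h and vapour = 448.09 kg/h.
The evaporator receives (1−α)·2976 of feed at 0.674 water and removes 0.893 of that water:
0.893×0.674×(1−α)×2976 = 448.09
(1−α) = 448.09/1791.2 = 0.2502;  α = 0.7498.

0.750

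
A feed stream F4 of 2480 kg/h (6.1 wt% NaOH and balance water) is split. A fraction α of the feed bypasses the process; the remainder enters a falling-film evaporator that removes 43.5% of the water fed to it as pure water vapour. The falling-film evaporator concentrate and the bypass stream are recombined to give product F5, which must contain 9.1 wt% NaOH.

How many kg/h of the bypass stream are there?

All 2480×0.061 = 151.28 kg/h of NaOH reaches F5, so F5 = 151.28/0.091 = 1662.4 kg/h and vapour = 817.58 kg/h.
The evaporator receives (1−α)·2480 of feed at 0.939 water and removes 0.435 of that water:
0.435×0.939×(1−α)×2480 = 817.58
(1−α) = 817.58/1013 = 0.8071;  α = 0.1929.
Bypass flow = 0.1929×2480 = 478.4 kg/h.

478.4 kg/h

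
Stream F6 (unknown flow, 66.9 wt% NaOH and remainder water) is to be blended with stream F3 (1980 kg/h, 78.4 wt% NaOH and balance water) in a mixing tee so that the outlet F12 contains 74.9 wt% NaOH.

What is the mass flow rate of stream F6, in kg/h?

866.3 kg/h

Let F6 be the unknown flow. Total out = 1980 + F6.
NaOH balance: 1552.3 + 0.669·F6 = 0.749·(1980 + F6)
(0.669 − 0.749)·F6 = 0.749×1980 − 1552.3 = -69.3
F6 = -69.3 / -0.080 = 866.25 kg/h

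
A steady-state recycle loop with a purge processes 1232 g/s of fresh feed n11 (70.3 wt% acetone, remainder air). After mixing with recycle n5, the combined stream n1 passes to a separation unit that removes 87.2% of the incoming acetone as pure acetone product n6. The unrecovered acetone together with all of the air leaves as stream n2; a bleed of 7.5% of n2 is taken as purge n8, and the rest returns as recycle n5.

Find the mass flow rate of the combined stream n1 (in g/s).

air enters only via n11 and leaves only via the purge: 1232×0.297 = 0.075×(air in n2), and the separation unit passes all air, so air in n1 = air in n2 = 4878.7 g/s.
acetone in n1: m_A = 1232×0.703 + (1−0.075)·(1−0.872)·m_A, so m_A = 866.1/0.8816 = 982.41 g/s.
n1 = 982.41 + 4878.7 = 5861.1 g/s.

5861 g/s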